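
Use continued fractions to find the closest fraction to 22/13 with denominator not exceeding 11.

17/10

Expand x = 22/13 as a continued fraction with the Euclidean algorithm:
  22 = 1*13 + 9, so a_0 = 1.
  13 = 1*9 + 4, so a_1 = 1.
  9 = 2*4 + 1, so a_2 = 2.
  4 = 4*1 + 0, so a_3 = 4.
so x = [1; 1, 2, 4].
Convergents (p_i = a_i*p_{i-1} + p_{i-2}, q_i = a_i*q_{i-1} + q_{i-2} with p_{-2}=0, p_{-1}=1, q_{-2}=1, q_{-1}=0), until the denominator exceeds 11:
  i=0: a_0=1, p_0 = 1*1 + 0 = 1, q_0 = 1*0 + 1 = 1.
  i=1: a_1=1, p_1 = 1*1 + 1 = 2, q_1 = 1*1 + 0 = 1.
  i=2: a_2=2, p_2 = 2*2 + 1 = 5, q_2 = 2*1 + 1 = 3.
  i=3: a_3=4, p_3 = 4*5 + 2 = 22, q_3 = 4*3 + 1 = 13.
q_3 = 13 > 11, so the last convergent with denominator <= 11 is p_2/q_2 = 5/3.
The closest fraction with denominator <= 11 is either p_2/q_2 or the intermediate fraction (k*p_2 + p_1)/(k*q_2 + q_1) with the largest k >= 1 whose denominator stays <= 11; these approach x as k grows, and every other convergent or intermediate fraction in range is farther away.
Largest k: floor((11 - q_1)/q_2) = floor((11 - 1)/3) = 3.
That gives (3*5 + 2)/(3*3 + 1) = 17/10.
Compare the errors: |x - 5/3| = |22*3 - 5*13|/(13*3) = 1/39, and |x - 17/10| = |22*10 - 17*13|/(13*10) = 1/130.
Cross-multiplying, 1*39 = 39 < 130 = 1*130, so 1/130 is smaller: the intermediate fraction 17/10 is closer to x than 5/3.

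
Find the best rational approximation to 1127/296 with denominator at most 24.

80/21

Expand x = 1127/296 as a continued fraction with the Euclidean algorithm:
  1127 = 3*296 + 239, so a_0 = 3.
  296 = 1*239 + 57, so a_1 = 1.
  239 = 4*57 + 11, so a_2 = 4.
  57 = 5*11 + 2, so a_3 = 5.
  11 = 5*2 + 1, so a_4 = 5.
  2 = 2*1 + 0, so a_5 = 2.
so x = [3; 1, 4, 5, 5, 2].
Convergents (p_i = a_i*p_{i-1} + p_{i-2}, q_i = a_i*q_{i-1} + q_{i-2} with p_{-2}=0, p_{-1}=1, q_{-2}=1, q_{-1}=0), until the denominator exceeds 24:
  i=0: a_0=3, p_0 = 3*1 + 0 = 3, q_0 = 3*0 + 1 = 1.
  i=1: a_1=1, p_1 = 1*3 + 1 = 4, q_1 = 1*1 + 0 = 1.
  i=2: a_2=4, p_2 = 4*4 + 3 = 19, q_2 = 4*1 + 1 = 5.
  i=3: a_3=5, p_3 = 5*19 + 4 = 99, q_3 = 5*5 + 1 = 26.
q_3 = 26 > 24, so the last convergent with denominator <= 24 is p_2/q_2 = 19/5.
The closest fraction with denominator <= 24 is either p_2/q_2 or the intermediate fraction (k*p_2 + p_1)/(k*q_2 + q_1) with the largest k >= 1 whose denominator stays <= 24; these approach x as k grows, and every other convergent or intermediate fraction in range is farther away.
Largest k: floor((24 - q_1)/q_2) = floor((24 - 1)/5) = 4.
That gives (4*19 + 4)/(4*5 + 1) = 80/21.
Compare the errors: |x - 19/5| = |1127*5 - 19*296|/(296*5) = 11/1480, and |x - 80/21| = |1127*21 - 80*296|/(296*21) = 13/6216.
Cross-multiplying, 13*1480 = 19240 < 68376 = 11*6216, so 13/6216 is smaller: the intermediate fraction 80/21 is closer to x than 19/5.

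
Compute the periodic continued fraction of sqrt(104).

[10; (5, 20)]

Write x_i = (sqrt(104) + m_i)/d_i with (m_0, d_0) = (0, 1). a_0 = floor(sqrt(104)) = 10, since 10^2 = 100 <= 104 < 121 = 11^2.
Iterate m_{i+1} = d_i*a_i - m_i, d_{i+1} = (104 - m_{i+1}^2)/d_i, a_{i+1} = floor((a_0 + m_{i+1})/d_{i+1}):
  m_1 = 1*10 - 0 = 10, d_1 = (104 - 10^2)/1 = 4/1 = 4, a_1 = floor((10 + 10)/4) = 5.
  m_2 = 4*5 - 10 = 10, d_2 = (104 - 10^2)/4 = 4/4 = 1, a_2 = floor((10 + 10)/1) = 20.
  m_3 = 1*20 - 10 = 10, d_3 = (104 - 10^2)/1 = 4/1 = 4: (m_3, d_3) = (m_1, d_1) = (10, 4), so from here the quotients repeat a_1, a_2; the period length is 2.
Hence the expansion of sqrt(104) is a_0 = 10 followed by the repeating block 5, 20 (period 2).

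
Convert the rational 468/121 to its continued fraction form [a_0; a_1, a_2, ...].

[3; 1, 6, 1, 1, 3, 2]

Run the Euclidean algorithm on 468 and 121; the successive quotients are the partial quotients a_0, a_1, ... (each step inverts the fractional part left over by the previous one):
  468 = 3*121 + 105, so a_0 = 3.
  121 = 1*105 + 16, so a_1 = 1.
  105 = 6*16 + 9, so a_2 = 6.
  16 = 1*9 + 7, so a_3 = 1.
  9 = 1*7 + 2, so a_4 = 1.
  7 = 3*2 + 1, so a_5 = 3.
  2 = 2*1 + 0, so a_6 = 2.
The remainder reaches 0 after 7 divisions, so the expansion has 7 partial quotients, read off in order.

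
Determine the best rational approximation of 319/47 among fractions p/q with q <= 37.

224/33

Expand x = 319/47 as a continued fraction with the Euclidean algorithm:
  319 = 6*47 + 37, so a_0 = 6.
  47 = 1*37 + 10, so a_1 = 1.
  37 = 3*10 + 7, so a_2 = 3.
  10 = 1*7 + 3, so a_3 = 1.
  7 = 2*3 + 1, so a_4 = 2.
  3 = 3*1 + 0, so a_5 = 3.
so x = [6; 1, 3, 1, 2, 3].
Convergents (p_i = a_i*p_{i-1} + p_{i-2}, q_i = a_i*q_{i-1} + q_{i-2} with p_{-2}=0, p_{-1}=1, q_{-2}=1, q_{-1}=0), until the denominator exceeds 37:
  i=0: a_0=6, p_0 = 6*1 + 0 = 6, q_0 = 6*0 + 1 = 1.
  i=1: a_1=1, p_1 = 1*6 + 1 = 7, q_1 = 1*1 + 0 = 1.
  i=2: a_2=3, p_2 = 3*7 + 6 = 27, q_2 = 3*1 + 1 = 4.
  i=3: a_3=1, p_3 = 1*27 + 7 = 34, q_3 = 1*4 + 1 = 5.
  i=4: a_4=2, p_4 = 2*34 + 27 = 95, q_4 = 2*5 + 4 = 14.
  i=5: a_5=3, p_5 = 3*95 + 34 = 319, q_5 = 3*14 + 5 = 47.
q_5 = 47 > 37, so the last convergent with denominator <= 37 is p_4/q_4 = 95/14.
The closest fraction with denominator <= 37 is either p_4/q_4 or the intermediate fraction (k*p_4 + p_3)/(k*q_4 + q_3) with the largest k >= 1 whose denominator stays <= 37; these approach x as k grows, and every other convergent or intermediate fraction in range is farther away.
Largest k: floor((37 - q_3)/q_4) = floor((37 - 5)/14) = 2.
That gives (2*95 + 34)/(2*14 + 5) = 224/33.
Compare the errors: |x - 95/14| = |319*14 - 95*47|/(47*14) = 1/658, and |x - 224/33| = |319*33 - 224*47|/(47*33) = 1/1551.
Cross-multiplying, 1*658 = 658 < 1551 = 1*1551, so 1/1551 is smaller: the intermediate fraction 224/33 is closer to x than 95/14.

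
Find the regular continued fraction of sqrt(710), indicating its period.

[26; (1, 1, 1, 4, 1, 1, 1, 52)]

Write x_i = (sqrt(710) + m_i)/d_i with (m_0, d_0) = (0, 1). a_0 = floor(sqrt(710)) = 26, since 26^2 = 676 <= 710 < 729 = 27^2.
Iterate m_{i+1} = d_i*a_i - m_i, d_{i+1} = (710 - m_{i+1}^2)/d_i, a_{i+1} = floor((a_0 + m_{i+1})/d_{i+1}):
  m_1 = 1*26 - 0 = 26, d_1 = (710 - 26^2)/1 = 34/1 = 34, a_1 = floor((26 + 26)/34) = 1.
  m_2 = 34*1 - 26 = 8, d_2 = (710 - 8^2)/34 = 646/34 = 19, a_2 = floor((26 + 8)/19) = 1.
  m_3 = 19*1 - 8 = 11, d_3 = (710 - 11^2)/19 = 589/19 = 31, a_3 = floor((26 + 11)/31) = 1.
  m_4 = 31*1 - 11 = 20, d_4 = (710 - 20^2)/31 = 310/31 = 10, a_4 = floor((26 + 20)/10) = 4.
  m_5 = 10*4 - 20 = 20, d_5 = (710 - 20^2)/10 = 310/10 = 31, a_5 = floor((26 + 20)/31) = 1.
  m_6 = 31*1 - 20 = 11, d_6 = (710 - 11^2)/31 = 589/31 = 19, a_6 = floor((26 + 11)/19) = 1.
  m_7 = 19*1 - 11 = 8, d_7 = (710 - 8^2)/19 = 646/19 = 34, a_7 = floor((26 + 8)/34) = 1.
  m_8 = 34*1 - 8 = 26, d_8 = (710 - 26^2)/34 = 34/34 = 1, a_8 = floor((26 + 26)/1) = 52.
  m_9 = 1*52 - 26 = 26, d_9 = (710 - 26^2)/1 = 34/1 = 34: (m_9, d_9) = (m_1, d_1) = (26, 34), so from here the quotients repeat a_1, ..., a_8; the period length is 8.
Hence the expansion of sqrt(710) is a_0 = 26 followed by the repeating block 1, 1, 1, 4, 1, 1, 1, 52 (period 8).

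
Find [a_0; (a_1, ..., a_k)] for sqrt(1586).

Write x_i = (sqrt(1586) + m_i)/d_i with (m_0, d_0) = (0, 1). a_0 = floor(sqrt(1586)) = 39, since 39^2 = 1521 <= 1586 < 1600 = 40^2.
Iterate m_{i+1} = d_i*a_i - m_i, d_{i+1} = (1586 - m_{i+1}^2)/d_i, a_{i+1} = floor((a_0 + m_{i+1})/d_{i+1}):
  m_1 = 1*39 - 0 = 39, d_1 = (1586 - 39^2)/1 = 65/1 = 65, a_1 = floor((39 + 39)/65) = 1.
  m_2 = 65*1 - 39 = 26, d_2 = (1586 - 26^2)/65 = 910/65 = 14, a_2 = floor((39 + 26)/14) = 4.
  m_3 = 14*4 - 26 = 30, d_3 = (1586 - 30^2)/14 = 686/14 = 49, a_3 = floor((39 + 30)/49) = 1.
  m_4 = 49*1 - 30 = 19, d_4 = (1586 - 19^2)/49 = 1225/49 = 25, a_4 = floor((39 + 19)/25) = 2.
  m_5 = 25*2 - 19 = 31, d_5 = (1586 - 31^2)/25 = 625/25 = 25, a_5 = floor((39 + 31)/25) = 2.
  m_6 = 25*2 - 31 = 19, d_6 = (1586 - 19^2)/25 = 1225/25 = 49, a_6 = floor((39 + 19)/49) = 1.
  m_7 = 49*1 - 19 = 30, d_7 = (1586 - 30^2)/49 = 686/49 = 14, a_7 = floor((39 + 30)/14) = 4.
  m_8 = 14*4 - 30 = 26, d_8 = (1586 - 26^2)/14 = 910/14 = 65, a_8 = floor((39 + 26)/65) = 1.
  m_9 = 65*1 - 26 = 39, d_9 = (1586 - 39^2)/65 = 65/65 = 1, a_9 = floor((39 + 39)/1) = 78.
  m_10 = 1*78 - 39 = 39, d_10 = (1586 - 39^2)/1 = 65/1 = 65: (m_10, d_10) = (m_1, d_1) = (39, 65), so from here the quotients repeat a_1, ..., a_9; the period length is 9.
Hence the expansion of sqrt(1586) is a_0 = 39 followed by the repeating block 1, 4, 1, 2, 2, 1, 4, 1, 78 (period 9).

[39; (1, 4, 1, 2, 2, 1, 4, 1, 78)]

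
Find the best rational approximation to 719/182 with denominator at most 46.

Expand x = 719/182 as a continued fraction with the Euclidean algorithm:
  719 = 3*182 + 173, so a_0 = 3.
  182 = 1*173 + 9, so a_1 = 1.
  173 = 19*9 + 2, so a_2 = 19.
  9 = 4*2 + 1, so a_3 = 4.
  2 = 2*1 + 0, so a_4 = 2.
so x = [3; 1, 19, 4, 2].
Convergents (p_i = a_i*p_{i-1} + p_{i-2}, q_i = a_i*q_{i-1} + q_{i-2} with p_{-2}=0, p_{-1}=1, q_{-2}=1, q_{-1}=0), until the denominator exceeds 46:
  i=0: a_0=3, p_0 = 3*1 + 0 = 3, q_0 = 3*0 + 1 = 1.
  i=1: a_1=1, p_1 = 1*3 + 1 = 4, q_1 = 1*1 + 0 = 1.
  i=2: a_2=19, p_2 = 19*4 + 3 = 79, q_2 = 19*1 + 1 = 20.
  i=3: a_3=4, p_3 = 4*79 + 4 = 320, q_3 = 4*20 + 1 = 81.
q_3 = 81 > 46, so the last convergent with denominator <= 46 is p_2/q_2 = 79/20.
The closest fraction with denominator <= 46 is either p_2/q_2 or the intermediate fraction (k*p_2 + p_1)/(k*q_2 + q_1) with the largest k >= 1 whose denominator stays <= 46; these approach x as k grows, and every other convergent or intermediate fraction in range is farther away.
Largest k: floor((46 - q_1)/q_2) = floor((46 - 1)/20) = 2.
That gives (2*79 + 4)/(2*20 + 1) = 162/41.
Compare the errors: |x - 79/20| = |719*20 - 79*182|/(182*20) = 2/3640, and |x - 162/41| = |719*41 - 162*182|/(182*41) = 5/7462.
Cross-multiplying, 2*7462 = 14924 < 18200 = 5*3640, so 2/3640 is smaller: the convergent 79/20 is closer to x than 162/41.

79/20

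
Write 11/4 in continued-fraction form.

[2; 1, 3]

Run the Euclidean algorithm on 11 and 4; the successive quotients are the partial quotients a_0, a_1, ... (each step inverts the fractional part left over by the previous one):
  11 = 2*4 + 3, so a_0 = 2.
  4 = 1*3 + 1, so a_1 = 1.
  3 = 3*1 + 0, so a_2 = 3.
The remainder reaches 0 after 3 divisions, so the expansion has 3 partial quotients, read off in order.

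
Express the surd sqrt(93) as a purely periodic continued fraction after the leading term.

Write x_i = (sqrt(93) + m_i)/d_i with (m_0, d_0) = (0, 1). a_0 = floor(sqrt(93)) = 9, since 9^2 = 81 <= 93 < 100 = 10^2.
Iterate m_{i+1} = d_i*a_i - m_i, d_{i+1} = (93 - m_{i+1}^2)/d_i, a_{i+1} = floor((a_0 + m_{i+1})/d_{i+1}):
  m_1 = 1*9 - 0 = 9, d_1 = (93 - 9^2)/1 = 12/1 = 12, a_1 = floor((9 + 9)/12) = 1.
  m_2 = 12*1 - 9 = 3, d_2 = (93 - 3^2)/12 = 84/12 = 7, a_2 = floor((9 + 3)/7) = 1.
  m_3 = 7*1 - 3 = 4, d_3 = (93 - 4^2)/7 = 77/7 = 11, a_3 = floor((9 + 4)/11) = 1.
  m_4 = 11*1 - 4 = 7, d_4 = (93 - 7^2)/11 = 44/11 = 4, a_4 = floor((9 + 7)/4) = 4.
  m_5 = 4*4 - 7 = 9, d_5 = (93 - 9^2)/4 = 12/4 = 3, a_5 = floor((9 + 9)/3) = 6.
  m_6 = 3*6 - 9 = 9, d_6 = (93 - 9^2)/3 = 12/3 = 4, a_6 = floor((9 + 9)/4) = 4.
  m_7 = 4*4 - 9 = 7, d_7 = (93 - 7^2)/4 = 44/4 = 11, a_7 = floor((9 + 7)/11) = 1.
  m_8 = 11*1 - 7 = 4, d_8 = (93 - 4^2)/11 = 77/11 = 7, a_8 = floor((9 + 4)/7) = 1.
  m_9 = 7*1 - 4 = 3, d_9 = (93 - 3^2)/7 = 84/7 = 12, a_9 = floor((9 + 3)/12) = 1.
  m_10 = 12*1 - 3 = 9, d_10 = (93 - 9^2)/12 = 12/12 = 1, a_10 = floor((9 + 9)/1) = 18.
  m_11 = 1*18 - 9 = 9, d_11 = (93 - 9^2)/1 = 12/1 = 12: (m_11, d_11) = (m_1, d_1) = (9, 12), so from here the quotients repeat a_1, ..., a_10; the period length is 10.
Hence the expansion of sqrt(93) is a_0 = 9 followed by the repeating block 1, 1, 1, 4, 6, 4, 1, 1, 1, 18 (period 10).

[9; (1, 1, 1, 4, 6, 4, 1, 1, 1, 18)]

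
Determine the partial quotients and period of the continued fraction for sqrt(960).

Write x_i = (sqrt(960) + m_i)/d_i with (m_0, d_0) = (0, 1). a_0 = floor(sqrt(960)) = 30, since 30^2 = 900 <= 960 < 961 = 31^2.
Iterate m_{i+1} = d_i*a_i - m_i, d_{i+1} = (960 - m_{i+1}^2)/d_i, a_{i+1} = floor((a_0 + m_{i+1})/d_{i+1}):
  m_1 = 1*30 - 0 = 30, d_1 = (960 - 30^2)/1 = 60/1 = 60, a_1 = floor((30 + 30)/60) = 1.
  m_2 = 60*1 - 30 = 30, d_2 = (960 - 30^2)/60 = 60/60 = 1, a_2 = floor((30 + 30)/1) = 60.
  m_3 = 1*60 - 30 = 30, d_3 = (960 - 30^2)/1 = 60/1 = 60: (m_3, d_3) = (m_1, d_1) = (30, 60), so from here the quotients repeat a_1, a_2; the period length is 2.
Hence the expansion of sqrt(960) is a_0 = 30 followed by the repeating block 1, 60 (period 2).

[30; (1, 60)]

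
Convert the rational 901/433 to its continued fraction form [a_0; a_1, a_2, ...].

Run the Euclidean algorithm on 901 and 433; the successive quotients are the partial quotients a_0, a_1, ... (each step inverts the fractional part left over by the previous one):
  901 = 2*433 + 35, so a_0 = 2.
  433 = 12*35 + 13, so a_1 = 12.
  35 = 2*13 + 9, so a_2 = 2.
  13 = 1*9 + 4, so a_3 = 1.
  9 = 2*4 + 1, so a_4 = 2.
  4 = 4*1 + 0, so a_5 = 4.
The remainder reaches 0 after 6 divisions, so the expansion has 6 partial quotients, read off in order.

[2; 12, 2, 1, 2, 4]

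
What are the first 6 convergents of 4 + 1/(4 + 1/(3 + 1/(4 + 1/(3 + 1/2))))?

Using the convergent recurrence p_i = a_i*p_{i-1} + p_{i-2}, q_i = a_i*q_{i-1} + q_{i-2} with p_{-2}=0, p_{-1}=1, q_{-2}=1, q_{-1}=0:
  i=0: a_0=4, p_0 = 4*1 + 0 = 4, q_0 = 4*0 + 1 = 1.
  i=1: a_1=4, p_1 = 4*4 + 1 = 17, q_1 = 4*1 + 0 = 4.
  i=2: a_2=3, p_2 = 3*17 + 4 = 55, q_2 = 3*4 + 1 = 13.
  i=3: a_3=4, p_3 = 4*55 + 17 = 237, q_3 = 4*13 + 4 = 56.
  i=4: a_4=3, p_4 = 3*237 + 55 = 766, q_4 = 3*56 + 13 = 181.
  i=5: a_5=2, p_5 = 2*766 + 237 = 1769, q_5 = 2*181 + 56 = 418.

4/1, 17/4, 55/13, 237/56, 766/181, 1769/418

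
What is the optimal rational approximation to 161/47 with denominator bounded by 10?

Expand x = 161/47 as a continued fraction with the Euclidean algorithm:
  161 = 3*47 + 20, so a_0 = 3.
  47 = 2*20 + 7, so a_1 = 2.
  20 = 2*7 + 6, so a_2 = 2.
  7 = 1*6 + 1, so a_3 = 1.
  6 = 6*1 + 0, so a_4 = 6.
so x = [3; 2, 2, 1, 6].
Convergents (p_i = a_i*p_{i-1} + p_{i-2}, q_i = a_i*q_{i-1} + q_{i-2} with p_{-2}=0, p_{-1}=1, q_{-2}=1, q_{-1}=0), until the denominator exceeds 10:
  i=0: a_0=3, p_0 = 3*1 + 0 = 3, q_0 = 3*0 + 1 = 1.
  i=1: a_1=2, p_1 = 2*3 + 1 = 7, q_1 = 2*1 + 0 = 2.
  i=2: a_2=2, p_2 = 2*7 + 3 = 17, q_2 = 2*2 + 1 = 5.
  i=3: a_3=1, p_3 = 1*17 + 7 = 24, q_3 = 1*5 + 2 = 7.
  i=4: a_4=6, p_4 = 6*24 + 17 = 161, q_4 = 6*7 + 5 = 47.
q_4 = 47 > 10, so the last convergent with denominator <= 10 is p_3/q_3 = 24/7.
The closest fraction with denominator <= 10 is either p_3/q_3 or the intermediate fraction (k*p_3 + p_2)/(k*q_3 + q_2) with the largest k >= 1 whose denominator stays <= 10; these approach x as k grows, and every other convergent or intermediate fraction in range is farther away.
Largest k: floor((10 - q_2)/q_3) = floor((10 - 5)/7) = 0.
Since k = 0, no intermediate fraction beyond p_3/q_3 has denominator <= 10, so the convergent 24/7 is the closest (its error is |161*7 - 24*47|/(47*7) = 1/329).

24/7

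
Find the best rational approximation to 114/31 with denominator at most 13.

11/3

Expand x = 114/31 as a continued fraction with the Euclidean algorithm:
  114 = 3*31 + 21, so a_0 = 3.
  31 = 1*21 + 10, so a_1 = 1.
  21 = 2*10 + 1, so a_2 = 2.
  10 = 10*1 + 0, so a_3 = 10.
so x = [3; 1, 2, 10].
Convergents (p_i = a_i*p_{i-1} + p_{i-2}, q_i = a_i*q_{i-1} + q_{i-2} with p_{-2}=0, p_{-1}=1, q_{-2}=1, q_{-1}=0), until the denominator exceeds 13:
  i=0: a_0=3, p_0 = 3*1 + 0 = 3, q_0 = 3*0 + 1 = 1.
  i=1: a_1=1, p_1 = 1*3 + 1 = 4, q_1 = 1*1 + 0 = 1.
  i=2: a_2=2, p_2 = 2*4 + 3 = 11, q_2 = 2*1 + 1 = 3.
  i=3: a_3=10, p_3 = 10*11 + 4 = 114, q_3 = 10*3 + 1 = 31.
q_3 = 31 > 13, so the last convergent with denominator <= 13 is p_2/q_2 = 11/3.
The closest fraction with denominator <= 13 is either p_2/q_2 or the intermediate fraction (k*p_2 + p_1)/(k*q_2 + q_1) with the largest k >= 1 whose denominator stays <= 13; these approach x as k grows, and every other convergent or intermediate fraction in range is farther away.
Largest k: floor((13 - q_1)/q_2) = floor((13 - 1)/3) = 4.
That gives (4*11 + 4)/(4*3 + 1) = 48/13.
Compare the errors: |x - 11/3| = |114*3 - 11*31|/(31*3) = 1/93, and |x - 48/13| = |114*13 - 48*31|/(31*13) = 6/403.
Cross-multiplying, 1*403 = 403 < 558 = 6*93, so 1/93 is smaller: the convergent 11/3 is closer to x than 48/13.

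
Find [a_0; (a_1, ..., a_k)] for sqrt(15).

Write x_i = (sqrt(15) + m_i)/d_i with (m_0, d_0) = (0, 1). a_0 = floor(sqrt(15)) = 3, since 3^2 = 9 <= 15 < 16 = 4^2.
Iterate m_{i+1} = d_i*a_i - m_i, d_{i+1} = (15 - m_{i+1}^2)/d_i, a_{i+1} = floor((a_0 + m_{i+1})/d_{i+1}):
  m_1 = 1*3 - 0 = 3, d_1 = (15 - 3^2)/1 = 6/1 = 6, a_1 = floor((3 + 3)/6) = 1.
  m_2 = 6*1 - 3 = 3, d_2 = (15 - 3^2)/6 = 6/6 = 1, a_2 = floor((3 + 3)/1) = 6.
  m_3 = 1*6 - 3 = 3, d_3 = (15 - 3^2)/1 = 6/1 = 6: (m_3, d_3) = (m_1, d_1) = (3, 6), so from here the quotients repeat a_1, a_2; the period length is 2.
Hence the expansion of sqrt(15) is a_0 = 3 followed by the repeating block 1, 6 (period 2).

[3; (1, 6)]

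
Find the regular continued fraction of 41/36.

[1; 7, 5]

Run the Euclidean algorithm on 41 and 36; the successive quotients are the partial quotients a_0, a_1, ... (each step inverts the fractional part left over by the previous one):
  41 = 1*36 + 5, so a_0 = 1.
  36 = 7*5 + 1, so a_1 = 7.
  5 = 5*1 + 0, so a_2 = 5.
The remainder reaches 0 after 3 divisions, so the expansion has 3 partial quotients, read off in order.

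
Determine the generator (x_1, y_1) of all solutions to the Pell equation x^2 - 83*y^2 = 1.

First expand sqrt(83) as a continued fraction. With x_i = (sqrt(83) + m_i)/d_i and (m_0, d_0) = (0, 1): a_0 = floor(sqrt(83)) = 9, since 9^2 = 81 <= 83 < 100 = 10^2.
Iterate m_{i+1} = d_i*a_i - m_i, d_{i+1} = (83 - m_{i+1}^2)/d_i, a_{i+1} = floor((a_0 + m_{i+1})/d_{i+1}):
  m_1 = 1*9 - 0 = 9, d_1 = (83 - 9^2)/1 = 2/1 = 2, a_1 = floor((9 + 9)/2) = 9.
  m_2 = 2*9 - 9 = 9, d_2 = (83 - 9^2)/2 = 2/2 = 1, a_2 = floor((9 + 9)/1) = 18.
  m_3 = 1*18 - 9 = 9, d_3 = (83 - 9^2)/1 = 2/1 = 2: (m_3, d_3) = (m_1, d_1) = (9, 2), so from here the quotients repeat a_1, a_2; the period length is 2.
So sqrt(83) = [9; (9, 18)] with period length k = 2.
k is even, so the fundamental solution of x^2 - 83y^2 = 1 is (p_{k-1}, q_{k-1}) = (p_1, q_1); compute convergents through index 1.
Convergents (p_i = a_i*p_{i-1} + p_{i-2}, q_i = a_i*q_{i-1} + q_{i-2} with p_{-2}=0, p_{-1}=1, q_{-2}=1, q_{-1}=0):
  i=0: a_0=9, p_0 = 9*1 + 0 = 9, q_0 = 9*0 + 1 = 1.
  i=1: a_1=9, p_1 = 9*9 + 1 = 82, q_1 = 9*1 + 0 = 9.
Check: 82^2 - 83*9^2 = 6724 - 6723 = 1, so (x, y) = (82, 9) solves the equation, and by the theorem it is the least positive solution.

(x, y) = (82, 9)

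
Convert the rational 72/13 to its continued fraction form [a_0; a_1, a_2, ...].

[5; 1, 1, 6]

Run the Euclidean algorithm on 72 and 13; the successive quotients are the partial quotients a_0, a_1, ... (each step inverts the fractional part left over by the previous one):
  72 = 5*13 + 7, so a_0 = 5.
  13 = 1*7 + 6, so a_1 = 1.
  7 = 1*6 + 1, so a_2 = 1.
  6 = 6*1 + 0, so a_3 = 6.
The remainder reaches 0 after 4 divisions, so the expansion has 4 partial quotients, read off in order.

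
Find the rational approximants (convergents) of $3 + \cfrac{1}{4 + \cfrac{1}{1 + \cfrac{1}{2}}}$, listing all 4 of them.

Using the convergent recurrence p_i = a_i*p_{i-1} + p_{i-2}, q_i = a_i*q_{i-1} + q_{i-2} with p_{-2}=0, p_{-1}=1, q_{-2}=1, q_{-1}=0:
  i=0: a_0=3, p_0 = 3*1 + 0 = 3, q_0 = 3*0 + 1 = 1.
  i=1: a_1=4, p_1 = 4*3 + 1 = 13, q_1 = 4*1 + 0 = 4.
  i=2: a_2=1, p_2 = 1*13 + 3 = 16, q_2 = 1*4 + 1 = 5.
  i=3: a_3=2, p_3 = 2*16 + 13 = 45, q_3 = 2*5 + 4 = 14.

3/1, 13/4, 16/5, 45/14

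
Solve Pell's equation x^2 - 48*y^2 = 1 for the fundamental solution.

First expand sqrt(48) as a continued fraction. With x_i = (sqrt(48) + m_i)/d_i and (m_0, d_0) = (0, 1): a_0 = floor(sqrt(48)) = 6, since 6^2 = 36 <= 48 < 49 = 7^2.
Iterate m_{i+1} = d_i*a_i - m_i, d_{i+1} = (48 - m_{i+1}^2)/d_i, a_{i+1} = floor((a_0 + m_{i+1})/d_{i+1}):
  m_1 = 1*6 - 0 = 6, d_1 = (48 - 6^2)/1 = 12/1 = 12, a_1 = floor((6 + 6)/12) = 1.
  m_2 = 12*1 - 6 = 6, d_2 = (48 - 6^2)/12 = 12/12 = 1, a_2 = floor((6 + 6)/1) = 12.
  m_3 = 1*12 - 6 = 6, d_3 = (48 - 6^2)/1 = 12/1 = 12: (m_3, d_3) = (m_1, d_1) = (6, 12), so from here the quotients repeat a_1, a_2; the period length is 2.
So sqrt(48) = [6; (1, 12)] with period length k = 2.
k is even, so the fundamental solution of x^2 - 48y^2 = 1 is (p_{k-1}, q_{k-1}) = (p_1, q_1); compute convergents through index 1.
Convergents (p_i = a_i*p_{i-1} + p_{i-2}, q_i = a_i*q_{i-1} + q_{i-2} with p_{-2}=0, p_{-1}=1, q_{-2}=1, q_{-1}=0):
  i=0: a_0=6, p_0 = 6*1 + 0 = 6, q_0 = 6*0 + 1 = 1.
  i=1: a_1=1, p_1 = 1*6 + 1 = 7, q_1 = 1*1 + 0 = 1.
Check: 7^2 - 48*1^2 = 49 - 48 = 1, so (x, y) = (7, 1) solves the equation, and by the theorem it is the least positive solution.

(x, y) = (7, 1)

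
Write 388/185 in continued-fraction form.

[2; 10, 3, 1, 1, 2]

Run the Euclidean algorithm on 388 and 185; the successive quotients are the partial quotients a_0, a_1, ... (each step inverts the fractional part left over by the previous one):
  388 = 2*185 + 18, so a_0 = 2.
  185 = 10*18 + 5, so a_1 = 10.
  18 = 3*5 + 3, so a_2 = 3.
  5 = 1*3 + 2, so a_3 = 1.
  3 = 1*2 + 1, so a_4 = 1.
  2 = 2*1 + 0, so a_5 = 2.
The remainder reaches 0 after 6 divisions, so the expansion has 6 partial quotients, read off in order.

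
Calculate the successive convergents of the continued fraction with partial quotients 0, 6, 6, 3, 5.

0/1, 1/6, 6/37, 19/117, 101/622

Using the convergent recurrence p_i = a_i*p_{i-1} + p_{i-2}, q_i = a_i*q_{i-1} + q_{i-2} with p_{-2}=0, p_{-1}=1, q_{-2}=1, q_{-1}=0:
  i=0: a_0=0, p_0 = 0*1 + 0 = 0, q_0 = 0*0 + 1 = 1.
  i=1: a_1=6, p_1 = 6*0 + 1 = 1, q_1 = 6*1 + 0 = 6.
  i=2: a_2=6, p_2 = 6*1 + 0 = 6, q_2 = 6*6 + 1 = 37.
  i=3: a_3=3, p_3 = 3*6 + 1 = 19, q_3 = 3*37 + 6 = 117.
  i=4: a_4=5, p_4 = 5*19 + 6 = 101, q_4 = 5*117 + 37 = 622.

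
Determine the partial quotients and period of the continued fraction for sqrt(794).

[28; (5, 1, 1, 1, 1, 1, 1, 1, 1, 5, 56)]

Write x_i = (sqrt(794) + m_i)/d_i with (m_0, d_0) = (0, 1). a_0 = floor(sqrt(794)) = 28, since 28^2 = 784 <= 794 < 841 = 29^2.
Iterate m_{i+1} = d_i*a_i - m_i, d_{i+1} = (794 - m_{i+1}^2)/d_i, a_{i+1} = floor((a_0 + m_{i+1})/d_{i+1}):
  m_1 = 1*28 - 0 = 28, d_1 = (794 - 28^2)/1 = 10/1 = 10, a_1 = floor((28 + 28)/10) = 5.
  m_2 = 10*5 - 28 = 22, d_2 = (794 - 22^2)/10 = 310/10 = 31, a_2 = floor((28 + 22)/31) = 1.
  m_3 = 31*1 - 22 = 9, d_3 = (794 - 9^2)/31 = 713/31 = 23, a_3 = floor((28 + 9)/23) = 1.
  m_4 = 23*1 - 9 = 14, d_4 = (794 - 14^2)/23 = 598/23 = 26, a_4 = floor((28 + 14)/26) = 1.
  m_5 = 26*1 - 14 = 12, d_5 = (794 - 12^2)/26 = 650/26 = 25, a_5 = floor((28 + 12)/25) = 1.
  m_6 = 25*1 - 12 = 13, d_6 = (794 - 13^2)/25 = 625/25 = 25, a_6 = floor((28 + 13)/25) = 1.
  m_7 = 25*1 - 13 = 12, d_7 = (794 - 12^2)/25 = 650/25 = 26, a_7 = floor((28 + 12)/26) = 1.
  m_8 = 26*1 - 12 = 14, d_8 = (794 - 14^2)/26 = 598/26 = 23, a_8 = floor((28 + 14)/23) = 1.
  m_9 = 23*1 - 14 = 9, d_9 = (794 - 9^2)/23 = 713/23 = 31, a_9 = floor((28 + 9)/31) = 1.
  m_10 = 31*1 - 9 = 22, d_10 = (794 - 22^2)/31 = 310/31 = 10, a_10 = floor((28 + 22)/10) = 5.
  m_11 = 10*5 - 22 = 28, d_11 = (794 - 28^2)/10 = 10/10 = 1, a_11 = floor((28 + 28)/1) = 56.
  m_12 = 1*56 - 28 = 28, d_12 = (794 - 28^2)/1 = 10/1 = 10: (m_12, d_12) = (m_1, d_1) = (28, 10), so from here the quotients repeat a_1, ..., a_11; the period length is 11.
Hence the expansion of sqrt(794) is a_0 = 28 followed by the repeating block 5, 1, 1, 1, 1, 1, 1, 1, 1, 5, 56 (period 11).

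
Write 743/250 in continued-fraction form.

Run the Euclidean algorithm on 743 and 250; the successive quotients are the partial quotients a_0, a_1, ... (each step inverts the fractional part left over by the previous one):
  743 = 2*250 + 243, so a_0 = 2.
  250 = 1*243 + 7, so a_1 = 1.
  243 = 34*7 + 5, so a_2 = 34.
  7 = 1*5 + 2, so a_3 = 1.
  5 = 2*2 + 1, so a_4 = 2.
  2 = 2*1 + 0, so a_5 = 2.
The remainder reaches 0 after 6 divisions, so the expansion has 6 partial quotients, read off in order.

[2; 1, 34, 1, 2, 2]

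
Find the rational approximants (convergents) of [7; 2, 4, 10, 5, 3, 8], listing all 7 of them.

7/1, 15/2, 67/9, 685/92, 3492/469, 11161/1499, 92780/12461

Using the convergent recurrence p_i = a_i*p_{i-1} + p_{i-2}, q_i = a_i*q_{i-1} + q_{i-2} with p_{-2}=0, p_{-1}=1, q_{-2}=1, q_{-1}=0:
  i=0: a_0=7, p_0 = 7*1 + 0 = 7, q_0 = 7*0 + 1 = 1.
  i=1: a_1=2, p_1 = 2*7 + 1 = 15, q_1 = 2*1 + 0 = 2.
  i=2: a_2=4, p_2 = 4*15 + 7 = 67, q_2 = 4*2 + 1 = 9.
  i=3: a_3=10, p_3 = 10*67 + 15 = 685, q_3 = 10*9 + 2 = 92.
  i=4: a_4=5, p_4 = 5*685 + 67 = 3492, q_4 = 5*92 + 9 = 469.
  i=5: a_5=3, p_5 = 3*3492 + 685 = 11161, q_5 = 3*469 + 92 = 1499.
  i=6: a_6=8, p_6 = 8*11161 + 3492 = 92780, q_6 = 8*1499 + 469 = 12461.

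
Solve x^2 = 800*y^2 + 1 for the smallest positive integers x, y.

First expand sqrt(800) as a continued fraction. With x_i = (sqrt(800) + m_i)/d_i and (m_0, d_0) = (0, 1): a_0 = floor(sqrt(800)) = 28, since 28^2 = 784 <= 800 < 841 = 29^2.
Iterate m_{i+1} = d_i*a_i - m_i, d_{i+1} = (800 - m_{i+1}^2)/d_i, a_{i+1} = floor((a_0 + m_{i+1})/d_{i+1}):
  m_1 = 1*28 - 0 = 28, d_1 = (800 - 28^2)/1 = 16/1 = 16, a_1 = floor((28 + 28)/16) = 3.
  m_2 = 16*3 - 28 = 20, d_2 = (800 - 20^2)/16 = 400/16 = 25, a_2 = floor((28 + 20)/25) = 1.
  m_3 = 25*1 - 20 = 5, d_3 = (800 - 5^2)/25 = 775/25 = 31, a_3 = floor((28 + 5)/31) = 1.
  m_4 = 31*1 - 5 = 26, d_4 = (800 - 26^2)/31 = 124/31 = 4, a_4 = floor((28 + 26)/4) = 13.
  m_5 = 4*13 - 26 = 26, d_5 = (800 - 26^2)/4 = 124/4 = 31, a_5 = floor((28 + 26)/31) = 1.
  m_6 = 31*1 - 26 = 5, d_6 = (800 - 5^2)/31 = 775/31 = 25, a_6 = floor((28 + 5)/25) = 1.
  m_7 = 25*1 - 5 = 20, d_7 = (800 - 20^2)/25 = 400/25 = 16, a_7 = floor((28 + 20)/16) = 3.
  m_8 = 16*3 - 20 = 28, d_8 = (800 - 28^2)/16 = 16/16 = 1, a_8 = floor((28 + 28)/1) = 56.
  m_9 = 1*56 - 28 = 28, d_9 = (800 - 28^2)/1 = 16/1 = 16: (m_9, d_9) = (m_1, d_1) = (28, 16), so from here the quotients repeat a_1, ..., a_8; the period length is 8.
So sqrt(800) = [28; (3, 1, 1, 13, 1, 1, 3, 56)] with period length k = 8.
k is even, so the fundamental solution of x^2 - 800y^2 = 1 is (p_{k-1}, q_{k-1}) = (p_7, q_7); compute convergents through index 7.
Convergents (p_i = a_i*p_{i-1} + p_{i-2}, q_i = a_i*q_{i-1} + q_{i-2} with p_{-2}=0, p_{-1}=1, q_{-2}=1, q_{-1}=0):
  i=0: a_0=28, p_0 = 28*1 + 0 = 28, q_0 = 28*0 + 1 = 1.
  i=1: a_1=3, p_1 = 3*28 + 1 = 85, q_1 = 3*1 + 0 = 3.
  i=2: a_2=1, p_2 = 1*85 + 28 = 113, q_2 = 1*3 + 1 = 4.
  i=3: a_3=1, p_3 = 1*113 + 85 = 198, q_3 = 1*4 + 3 = 7.
  i=4: a_4=13, p_4 = 13*198 + 113 = 2687, q_4 = 13*7 + 4 = 95.
  i=5: a_5=1, p_5 = 1*2687 + 198 = 2885, q_5 = 1*95 + 7 = 102.
  i=6: a_6=1, p_6 = 1*2885 + 2687 = 5572, q_6 = 1*102 + 95 = 197.
  i=7: a_7=3, p_7 = 3*5572 + 2885 = 19601, q_7 = 3*197 + 102 = 693.
Check: 19601^2 - 800*693^2 = 384199201 - 384199200 = 1, so (x, y) = (19601, 693) solves the equation, and by the theorem it is the least positive solution.

(x, y) = (19601, 693)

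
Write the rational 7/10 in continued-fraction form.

[0; 1, 2, 3]

Run the Euclidean algorithm on 7 and 10; the successive quotients are the partial quotients a_0, a_1, ... (each step inverts the fractional part left over by the previous one):
  7 = 0*10 + 7, so a_0 = 0.
  10 = 1*7 + 3, so a_1 = 1.
  7 = 2*3 + 1, so a_2 = 2.
  3 = 3*1 + 0, so a_3 = 3.
The remainder reaches 0 after 4 divisions, so the expansion has 4 partial quotients, read off in order.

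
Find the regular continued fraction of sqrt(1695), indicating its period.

Write x_i = (sqrt(1695) + m_i)/d_i with (m_0, d_0) = (0, 1). a_0 = floor(sqrt(1695)) = 41, since 41^2 = 1681 <= 1695 < 1764 = 42^2.
Iterate m_{i+1} = d_i*a_i - m_i, d_{i+1} = (1695 - m_{i+1}^2)/d_i, a_{i+1} = floor((a_0 + m_{i+1})/d_{i+1}):
  m_1 = 1*41 - 0 = 41, d_1 = (1695 - 41^2)/1 = 14/1 = 14, a_1 = floor((41 + 41)/14) = 5.
  m_2 = 14*5 - 41 = 29, d_2 = (1695 - 29^2)/14 = 854/14 = 61, a_2 = floor((41 + 29)/61) = 1.
  m_3 = 61*1 - 29 = 32, d_3 = (1695 - 32^2)/61 = 671/61 = 11, a_3 = floor((41 + 32)/11) = 6.
  m_4 = 11*6 - 32 = 34, d_4 = (1695 - 34^2)/11 = 539/11 = 49, a_4 = floor((41 + 34)/49) = 1.
  m_5 = 49*1 - 34 = 15, d_5 = (1695 - 15^2)/49 = 1470/49 = 30, a_5 = floor((41 + 15)/30) = 1.
  m_6 = 30*1 - 15 = 15, d_6 = (1695 - 15^2)/30 = 1470/30 = 49, a_6 = floor((41 + 15)/49) = 1.
  m_7 = 49*1 - 15 = 34, d_7 = (1695 - 34^2)/49 = 539/49 = 11, a_7 = floor((41 + 34)/11) = 6.
  m_8 = 11*6 - 34 = 32, d_8 = (1695 - 32^2)/11 = 671/11 = 61, a_8 = floor((41 + 32)/61) = 1.
  m_9 = 61*1 - 32 = 29, d_9 = (1695 - 29^2)/61 = 854/61 = 14, a_9 = floor((41 + 29)/14) = 5.
  m_10 = 14*5 - 29 = 41, d_10 = (1695 - 41^2)/14 = 14/14 = 1, a_10 = floor((41 + 41)/1) = 82.
  m_11 = 1*82 - 41 = 41, d_11 = (1695 - 41^2)/1 = 14/1 = 14: (m_11, d_11) = (m_1, d_1) = (41, 14), so from here the quotients repeat a_1, ..., a_10; the period length is 10.
Hence the expansion of sqrt(1695) is a_0 = 41 followed by the repeating block 5, 1, 6, 1, 1, 1, 6, 1, 5, 82 (period 10).

[41; (5, 1, 6, 1, 1, 1, 6, 1, 5, 82)]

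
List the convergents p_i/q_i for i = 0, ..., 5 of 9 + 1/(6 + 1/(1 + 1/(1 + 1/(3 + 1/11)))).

Using the convergent recurrence p_i = a_i*p_{i-1} + p_{i-2}, q_i = a_i*q_{i-1} + q_{i-2} with p_{-2}=0, p_{-1}=1, q_{-2}=1, q_{-1}=0:
  i=0: a_0=9, p_0 = 9*1 + 0 = 9, q_0 = 9*0 + 1 = 1.
  i=1: a_1=6, p_1 = 6*9 + 1 = 55, q_1 = 6*1 + 0 = 6.
  i=2: a_2=1, p_2 = 1*55 + 9 = 64, q_2 = 1*6 + 1 = 7.
  i=3: a_3=1, p_3 = 1*64 + 55 = 119, q_3 = 1*7 + 6 = 13.
  i=4: a_4=3, p_4 = 3*119 + 64 = 421, q_4 = 3*13 + 7 = 46.
  i=5: a_5=11, p_5 = 11*421 + 119 = 4750, q_5 = 11*46 + 13 = 519.

9/1, 55/6, 64/7, 119/13, 421/46, 4750/519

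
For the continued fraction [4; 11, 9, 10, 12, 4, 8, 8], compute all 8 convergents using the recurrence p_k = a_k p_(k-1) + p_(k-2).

Using the convergent recurrence p_i = a_i*p_{i-1} + p_{i-2}, q_i = a_i*q_{i-1} + q_{i-2} with p_{-2}=0, p_{-1}=1, q_{-2}=1, q_{-1}=0:
  i=0: a_0=4, p_0 = 4*1 + 0 = 4, q_0 = 4*0 + 1 = 1.
  i=1: a_1=11, p_1 = 11*4 + 1 = 45, q_1 = 11*1 + 0 = 11.
  i=2: a_2=9, p_2 = 9*45 + 4 = 409, q_2 = 9*11 + 1 = 100.
  i=3: a_3=10, p_3 = 10*409 + 45 = 4135, q_3 = 10*100 + 11 = 1011.
  i=4: a_4=12, p_4 = 12*4135 + 409 = 50029, q_4 = 12*1011 + 100 = 12232.
  i=5: a_5=4, p_5 = 4*50029 + 4135 = 204251, q_5 = 4*12232 + 1011 = 49939.
  i=6: a_6=8, p_6 = 8*204251 + 50029 = 1684037, q_6 = 8*49939 + 12232 = 411744.
  i=7: a_7=8, p_7 = 8*1684037 + 204251 = 13676547, q_7 = 8*411744 + 49939 = 3343891.

4/1, 45/11, 409/100, 4135/1011, 50029/12232, 204251/49939, 1684037/411744, 13676547/3343891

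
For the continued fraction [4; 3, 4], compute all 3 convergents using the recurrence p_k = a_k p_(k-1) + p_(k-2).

4/1, 13/3, 56/13

Using the convergent recurrence p_i = a_i*p_{i-1} + p_{i-2}, q_i = a_i*q_{i-1} + q_{i-2} with p_{-2}=0, p_{-1}=1, q_{-2}=1, q_{-1}=0:
  i=0: a_0=4, p_0 = 4*1 + 0 = 4, q_0 = 4*0 + 1 = 1.
  i=1: a_1=3, p_1 = 3*4 + 1 = 13, q_1 = 3*1 + 0 = 3.
  i=2: a_2=4, p_2 = 4*13 + 4 = 56, q_2 = 4*3 + 1 = 13.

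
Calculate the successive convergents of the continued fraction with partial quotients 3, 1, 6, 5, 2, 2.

Using the convergent recurrence p_i = a_i*p_{i-1} + p_{i-2}, q_i = a_i*q_{i-1} + q_{i-2} with p_{-2}=0, p_{-1}=1, q_{-2}=1, q_{-1}=0:
  i=0: a_0=3, p_0 = 3*1 + 0 = 3, q_0 = 3*0 + 1 = 1.
  i=1: a_1=1, p_1 = 1*3 + 1 = 4, q_1 = 1*1 + 0 = 1.
  i=2: a_2=6, p_2 = 6*4 + 3 = 27, q_2 = 6*1 + 1 = 7.
  i=3: a_3=5, p_3 = 5*27 + 4 = 139, q_3 = 5*7 + 1 = 36.
  i=4: a_4=2, p_4 = 2*139 + 27 = 305, q_4 = 2*36 + 7 = 79.
  i=5: a_5=2, p_5 = 2*305 + 139 = 749, q_5 = 2*79 + 36 = 194.

3/1, 4/1, 27/7, 139/36, 305/79, 749/194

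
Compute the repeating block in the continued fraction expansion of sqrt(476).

Write x_i = (sqrt(476) + m_i)/d_i with (m_0, d_0) = (0, 1). a_0 = floor(sqrt(476)) = 21, since 21^2 = 441 <= 476 < 484 = 22^2.
Iterate m_{i+1} = d_i*a_i - m_i, d_{i+1} = (476 - m_{i+1}^2)/d_i, a_{i+1} = floor((a_0 + m_{i+1})/d_{i+1}):
  m_1 = 1*21 - 0 = 21, d_1 = (476 - 21^2)/1 = 35/1 = 35, a_1 = floor((21 + 21)/35) = 1.
  m_2 = 35*1 - 21 = 14, d_2 = (476 - 14^2)/35 = 280/35 = 8, a_2 = floor((21 + 14)/8) = 4.
  m_3 = 8*4 - 14 = 18, d_3 = (476 - 18^2)/8 = 152/8 = 19, a_3 = floor((21 + 18)/19) = 2.
  m_4 = 19*2 - 18 = 20, d_4 = (476 - 20^2)/19 = 76/19 = 4, a_4 = floor((21 + 20)/4) = 10.
  m_5 = 4*10 - 20 = 20, d_5 = (476 - 20^2)/4 = 76/4 = 19, a_5 = floor((21 + 20)/19) = 2.
  m_6 = 19*2 - 20 = 18, d_6 = (476 - 18^2)/19 = 152/19 = 8, a_6 = floor((21 + 18)/8) = 4.
  m_7 = 8*4 - 18 = 14, d_7 = (476 - 14^2)/8 = 280/8 = 35, a_7 = floor((21 + 14)/35) = 1.
  m_8 = 35*1 - 14 = 21, d_8 = (476 - 21^2)/35 = 35/35 = 1, a_8 = floor((21 + 21)/1) = 42.
  m_9 = 1*42 - 21 = 21, d_9 = (476 - 21^2)/1 = 35/1 = 35: (m_9, d_9) = (m_1, d_1) = (21, 35), so from here the quotients repeat a_1, ..., a_8; the period length is 8.
Hence the expansion of sqrt(476) is a_0 = 21 followed by the repeating block 1, 4, 2, 10, 2, 4, 1, 42 (period 8).

[21; (1, 4, 2, 10, 2, 4, 1, 42)]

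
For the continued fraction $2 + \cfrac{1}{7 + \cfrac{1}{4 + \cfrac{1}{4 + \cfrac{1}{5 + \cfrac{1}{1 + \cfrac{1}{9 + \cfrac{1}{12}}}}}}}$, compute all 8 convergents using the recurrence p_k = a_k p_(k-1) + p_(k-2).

2/1, 15/7, 62/29, 263/123, 1377/644, 1640/767, 16137/7547, 195284/91331

Using the convergent recurrence p_i = a_i*p_{i-1} + p_{i-2}, q_i = a_i*q_{i-1} + q_{i-2} with p_{-2}=0, p_{-1}=1, q_{-2}=1, q_{-1}=0:
  i=0: a_0=2, p_0 = 2*1 + 0 = 2, q_0 = 2*0 + 1 = 1.
  i=1: a_1=7, p_1 = 7*2 + 1 = 15, q_1 = 7*1 + 0 = 7.
  i=2: a_2=4, p_2 = 4*15 + 2 = 62, q_2 = 4*7 + 1 = 29.
  i=3: a_3=4, p_3 = 4*62 + 15 = 263, q_3 = 4*29 + 7 = 123.
  i=4: a_4=5, p_4 = 5*263 + 62 = 1377, q_4 = 5*123 + 29 = 644.
  i=5: a_5=1, p_5 = 1*1377 + 263 = 1640, q_5 = 1*644 + 123 = 767.
  i=6: a_6=9, p_6 = 9*1640 + 1377 = 16137, q_6 = 9*767 + 644 = 7547.
  i=7: a_7=12, p_7 = 12*16137 + 1640 = 195284, q_7 = 12*7547 + 767 = 91331.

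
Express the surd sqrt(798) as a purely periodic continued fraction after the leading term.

[28; (4, 56)]

Write x_i = (sqrt(798) + m_i)/d_i with (m_0, d_0) = (0, 1). a_0 = floor(sqrt(798)) = 28, since 28^2 = 784 <= 798 < 841 = 29^2.
Iterate m_{i+1} = d_i*a_i - m_i, d_{i+1} = (798 - m_{i+1}^2)/d_i, a_{i+1} = floor((a_0 + m_{i+1})/d_{i+1}):
  m_1 = 1*28 - 0 = 28, d_1 = (798 - 28^2)/1 = 14/1 = 14, a_1 = floor((28 + 28)/14) = 4.
  m_2 = 14*4 - 28 = 28, d_2 = (798 - 28^2)/14 = 14/14 = 1, a_2 = floor((28 + 28)/1) = 56.
  m_3 = 1*56 - 28 = 28, d_3 = (798 - 28^2)/1 = 14/1 = 14: (m_3, d_3) = (m_1, d_1) = (28, 14), so from here the quotients repeat a_1, a_2; the period length is 2.
Hence the expansion of sqrt(798) is a_0 = 28 followed by the repeating block 4, 56 (period 2).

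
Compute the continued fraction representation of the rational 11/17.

Run the Euclidean algorithm on 11 and 17; the successive quotients are the partial quotients a_0, a_1, ... (each step inverts the fractional part left over by the previous one):
  11 = 0*17 + 11, so a_0 = 0.
  17 = 1*11 + 6, so a_1 = 1.
  11 = 1*6 + 5, so a_2 = 1.
  6 = 1*5 + 1, so a_3 = 1.
  5 = 5*1 + 0, so a_4 = 5.
The remainder reaches 0 after 5 divisions, so the expansion has 5 partial quotients, read off in order.

[0; 1, 1, 1, 5]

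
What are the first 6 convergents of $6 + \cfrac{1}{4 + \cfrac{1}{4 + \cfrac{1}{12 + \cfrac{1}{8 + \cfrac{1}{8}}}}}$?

Using the convergent recurrence p_i = a_i*p_{i-1} + p_{i-2}, q_i = a_i*q_{i-1} + q_{i-2} with p_{-2}=0, p_{-1}=1, q_{-2}=1, q_{-1}=0:
  i=0: a_0=6, p_0 = 6*1 + 0 = 6, q_0 = 6*0 + 1 = 1.
  i=1: a_1=4, p_1 = 4*6 + 1 = 25, q_1 = 4*1 + 0 = 4.
  i=2: a_2=4, p_2 = 4*25 + 6 = 106, q_2 = 4*4 + 1 = 17.
  i=3: a_3=12, p_3 = 12*106 + 25 = 1297, q_3 = 12*17 + 4 = 208.
  i=4: a_4=8, p_4 = 8*1297 + 106 = 10482, q_4 = 8*208 + 17 = 1681.
  i=5: a_5=8, p_5 = 8*10482 + 1297 = 85153, q_5 = 8*1681 + 208 = 13656.

6/1, 25/4, 106/17, 1297/208, 10482/1681, 85153/13656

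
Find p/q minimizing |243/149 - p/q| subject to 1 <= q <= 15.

Expand x = 243/149 as a continued fraction with the Euclidean algorithm:
  243 = 1*149 + 94, so a_0 = 1.
  149 = 1*94 + 55, so a_1 = 1.
  94 = 1*55 + 39, so a_2 = 1.
  55 = 1*39 + 16, so a_3 = 1.
  39 = 2*16 + 7, so a_4 = 2.
  16 = 2*7 + 2, so a_5 = 2.
  7 = 3*2 + 1, so a_6 = 3.
  2 = 2*1 + 0, so a_7 = 2.
so x = [1; 1, 1, 1, 2, 2, 3, 2].
Convergents (p_i = a_i*p_{i-1} + p_{i-2}, q_i = a_i*q_{i-1} + q_{i-2} with p_{-2}=0, p_{-1}=1, q_{-2}=1, q_{-1}=0), until the denominator exceeds 15:
  i=0: a_0=1, p_0 = 1*1 + 0 = 1, q_0 = 1*0 + 1 = 1.
  i=1: a_1=1, p_1 = 1*1 + 1 = 2, q_1 = 1*1 + 0 = 1.
  i=2: a_2=1, p_2 = 1*2 + 1 = 3, q_2 = 1*1 + 1 = 2.
  i=3: a_3=1, p_3 = 1*3 + 2 = 5, q_3 = 1*2 + 1 = 3.
  i=4: a_4=2, p_4 = 2*5 + 3 = 13, q_4 = 2*3 + 2 = 8.
  i=5: a_5=2, p_5 = 2*13 + 5 = 31, q_5 = 2*8 + 3 = 19.
q_5 = 19 > 15, so the last convergent with denominator <= 15 is p_4/q_4 = 13/8.
The closest fraction with denominator <= 15 is either p_4/q_4 or the intermediate fraction (k*p_4 + p_3)/(k*q_4 + q_3) with the largest k >= 1 whose denominator stays <= 15; these approach x as k grows, and every other convergent or intermediate fraction in range is farther away.
Largest k: floor((15 - q_3)/q_4) = floor((15 - 3)/8) = 1.
That gives (1*13 + 5)/(1*8 + 3) = 18/11.
Compare the errors: |x - 13/8| = |243*8 - 13*149|/(149*8) = 7/1192, and |x - 18/11| = |243*11 - 18*149|/(149*11) = 9/1639.
Cross-multiplying, 9*1192 = 10728 < 11473 = 7*1639, so 9/1639 is smaller: the intermediate fraction 18/11 is closer to x than 13/8.

18/11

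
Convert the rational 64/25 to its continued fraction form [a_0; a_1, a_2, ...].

Run the Euclidean algorithm on 64 and 25; the successive quotients are the partial quotients a_0, a_1, ... (each step inverts the fractional part left over by the previous one):
  64 = 2*25 + 14, so a_0 = 2.
  25 = 1*14 + 11, so a_1 = 1.
  14 = 1*11 + 3, so a_2 = 1.
  11 = 3*3 + 2, so a_3 = 3.
  3 = 1*2 + 1, so a_4 = 1.
  2 = 2*1 + 0, so a_5 = 2.
The remainder reaches 0 after 6 divisions, so the expansion has 6 partial quotients, read off in order.

[2; 1, 1, 3, 1, 2]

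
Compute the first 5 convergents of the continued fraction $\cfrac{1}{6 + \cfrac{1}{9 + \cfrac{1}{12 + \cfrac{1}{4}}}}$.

0/1, 1/6, 9/55, 109/666, 445/2719

Using the convergent recurrence p_i = a_i*p_{i-1} + p_{i-2}, q_i = a_i*q_{i-1} + q_{i-2} with p_{-2}=0, p_{-1}=1, q_{-2}=1, q_{-1}=0:
  i=0: a_0=0, p_0 = 0*1 + 0 = 0, q_0 = 0*0 + 1 = 1.
  i=1: a_1=6, p_1 = 6*0 + 1 = 1, q_1 = 6*1 + 0 = 6.
  i=2: a_2=9, p_2 = 9*1 + 0 = 9, q_2 = 9*6 + 1 = 55.
  i=3: a_3=12, p_3 = 12*9 + 1 = 109, q_3 = 12*55 + 6 = 666.
  i=4: a_4=4, p_4 = 4*109 + 9 = 445, q_4 = 4*666 + 55 = 2719.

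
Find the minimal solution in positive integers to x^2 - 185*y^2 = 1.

First expand sqrt(185) as a continued fraction. With x_i = (sqrt(185) + m_i)/d_i and (m_0, d_0) = (0, 1): a_0 = floor(sqrt(185)) = 13, since 13^2 = 169 <= 185 < 196 = 14^2.
Iterate m_{i+1} = d_i*a_i - m_i, d_{i+1} = (185 - m_{i+1}^2)/d_i, a_{i+1} = floor((a_0 + m_{i+1})/d_{i+1}):
  m_1 = 1*13 - 0 = 13, d_1 = (185 - 13^2)/1 = 16/1 = 16, a_1 = floor((13 + 13)/16) = 1.
  m_2 = 16*1 - 13 = 3, d_2 = (185 - 3^2)/16 = 176/16 = 11, a_2 = floor((13 + 3)/11) = 1.
  m_3 = 11*1 - 3 = 8, d_3 = (185 - 8^2)/11 = 121/11 = 11, a_3 = floor((13 + 8)/11) = 1.
  m_4 = 11*1 - 8 = 3, d_4 = (185 - 3^2)/11 = 176/11 = 16, a_4 = floor((13 + 3)/16) = 1.
  m_5 = 16*1 - 3 = 13, d_5 = (185 - 13^2)/16 = 16/16 = 1, a_5 = floor((13 + 13)/1) = 26.
  m_6 = 1*26 - 13 = 13, d_6 = (185 - 13^2)/1 = 16/1 = 16: (m_6, d_6) = (m_1, d_1) = (13, 16), so from here the quotients repeat a_1, ..., a_5; the period length is 5.
So sqrt(185) = [13; (1, 1, 1, 1, 26)] with period length k = 5.
k is odd, so (p_{k-1}, q_{k-1}) only solves x^2 - 185y^2 = -1 and the fundamental solution of x^2 - 185y^2 = 1 is (p_{2k-1}, q_{2k-1}) = (p_9, q_9); compute convergents through index 9, running through the period twice.
Convergents (p_i = a_i*p_{i-1} + p_{i-2}, q_i = a_i*q_{i-1} + q_{i-2} with p_{-2}=0, p_{-1}=1, q_{-2}=1, q_{-1}=0):
  i=0: a_0=13, p_0 = 13*1 + 0 = 13, q_0 = 13*0 + 1 = 1.
  i=1: a_1=1, p_1 = 1*13 + 1 = 14, q_1 = 1*1 + 0 = 1.
  i=2: a_2=1, p_2 = 1*14 + 13 = 27, q_2 = 1*1 + 1 = 2.
  i=3: a_3=1, p_3 = 1*27 + 14 = 41, q_3 = 1*2 + 1 = 3.
  i=4: a_4=1, p_4 = 1*41 + 27 = 68, q_4 = 1*3 + 2 = 5.
  i=5: a_5=26, p_5 = 26*68 + 41 = 1809, q_5 = 26*5 + 3 = 133.
  i=6: a_6=1, p_6 = 1*1809 + 68 = 1877, q_6 = 1*133 + 5 = 138.
  i=7: a_7=1, p_7 = 1*1877 + 1809 = 3686, q_7 = 1*138 + 133 = 271.
  i=8: a_8=1, p_8 = 1*3686 + 1877 = 5563, q_8 = 1*271 + 138 = 409.
  i=9: a_9=1, p_9 = 1*5563 + 3686 = 9249, q_9 = 1*409 + 271 = 680.
Indeed p_4^2 - 185*q_4^2 = 4624 - 4625 = -1, not +1.
Check: 9249^2 - 185*680^2 = 85544001 - 85544000 = 1, so (x, y) = (9249, 680) solves the equation, and by the theorem it is the least positive solution.

(x, y) = (9249, 680)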